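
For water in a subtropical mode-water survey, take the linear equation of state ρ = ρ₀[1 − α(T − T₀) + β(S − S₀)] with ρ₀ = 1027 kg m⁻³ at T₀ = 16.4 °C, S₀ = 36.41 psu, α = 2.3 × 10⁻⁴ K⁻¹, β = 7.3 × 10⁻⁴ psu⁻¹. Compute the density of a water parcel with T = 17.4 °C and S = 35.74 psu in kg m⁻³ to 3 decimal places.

T − T₀ = +1.0 K, S − S₀ = -0.67 psu.
Bracket = 1 − α·(+1.0) + β·(-0.67) = 1 + (-7.191 × 10⁻⁴) = 0.9992809.
ρ = 1027 × 0.9992809 = 1026.261 kg m⁻³.

1026.261 kg m⁻³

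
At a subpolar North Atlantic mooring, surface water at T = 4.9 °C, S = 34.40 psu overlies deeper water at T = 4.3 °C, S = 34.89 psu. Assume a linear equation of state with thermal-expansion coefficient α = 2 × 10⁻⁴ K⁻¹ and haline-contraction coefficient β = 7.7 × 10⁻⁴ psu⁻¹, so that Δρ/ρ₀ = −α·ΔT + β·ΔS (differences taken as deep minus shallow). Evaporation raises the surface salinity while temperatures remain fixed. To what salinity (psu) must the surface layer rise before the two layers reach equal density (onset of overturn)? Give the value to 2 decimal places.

35.05 psu

Neutral buoyancy requires −α(T_deep − T_surf) + β(S_deep − S_surf′) = 0.
S_surf′ = S_deep − (α/β)·ΔT = 34.89 − (2 × 10⁻⁴/7.7 × 10⁻⁴)·(-0.6) = 35.0458 psu.
Increase required: 35.0458 − 34.40 = 0.6458 psu.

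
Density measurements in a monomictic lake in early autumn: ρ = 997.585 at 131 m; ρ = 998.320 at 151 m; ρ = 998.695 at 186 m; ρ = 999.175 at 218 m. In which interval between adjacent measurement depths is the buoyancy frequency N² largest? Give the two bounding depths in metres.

131–151 m

Compute the density gradient over each adjacent pair:
  131–151 m: Δρ/Δz = 0.735/20 = 0.037 kg m⁻⁴
  151–186 m: Δρ/Δz = 0.375/35 = 0.011 kg m⁻⁴
  186–218 m: Δρ/Δz = 0.480/32 = 0.015 kg m⁻⁴
The largest gradient is in the 131–151 m interval — the pycnocline.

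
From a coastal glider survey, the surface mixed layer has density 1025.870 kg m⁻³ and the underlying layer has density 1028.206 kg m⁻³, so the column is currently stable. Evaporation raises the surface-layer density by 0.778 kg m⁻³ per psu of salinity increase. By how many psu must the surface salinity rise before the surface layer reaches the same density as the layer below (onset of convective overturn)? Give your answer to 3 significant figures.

3.00 psu

Density deficit of the surface layer: 1028.206 − 1025.870 = 2.336 kg m⁻³.
Required change = 2.336 / 0.778 = 3.00 psu.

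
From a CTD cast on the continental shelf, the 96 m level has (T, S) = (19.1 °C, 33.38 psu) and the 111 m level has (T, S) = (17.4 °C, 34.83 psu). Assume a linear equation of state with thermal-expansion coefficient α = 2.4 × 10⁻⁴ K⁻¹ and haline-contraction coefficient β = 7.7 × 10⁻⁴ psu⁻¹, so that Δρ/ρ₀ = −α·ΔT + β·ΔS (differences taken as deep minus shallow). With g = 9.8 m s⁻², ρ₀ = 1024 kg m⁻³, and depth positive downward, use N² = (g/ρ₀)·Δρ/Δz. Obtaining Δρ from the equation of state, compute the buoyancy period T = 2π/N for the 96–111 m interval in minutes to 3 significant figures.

3.32 min

ΔT = -1.7 K, ΔS = +1.45 psu (deep − shallow).
Δρ/ρ₀ = −αΔT + βΔS = 4.08 × 10⁻⁴ + 1.1165 × 10⁻³ = 1.5245 × 10⁻³, so Δρ ≈ 1.561 kg m⁻³.
N² = (g/ρ₀)·Δρ/Δz = g·(Δρ/ρ₀)/Δz = 9.8 × 1.5245 × 10⁻³ / 15 = 9.9601 × 10⁻⁴ s⁻².
N = √(9.9601 × 10⁻⁴) = 0.031560 rad s⁻¹ → T = 2π/N = 199.09 s = 3.3182 min ≈ 3.32 min.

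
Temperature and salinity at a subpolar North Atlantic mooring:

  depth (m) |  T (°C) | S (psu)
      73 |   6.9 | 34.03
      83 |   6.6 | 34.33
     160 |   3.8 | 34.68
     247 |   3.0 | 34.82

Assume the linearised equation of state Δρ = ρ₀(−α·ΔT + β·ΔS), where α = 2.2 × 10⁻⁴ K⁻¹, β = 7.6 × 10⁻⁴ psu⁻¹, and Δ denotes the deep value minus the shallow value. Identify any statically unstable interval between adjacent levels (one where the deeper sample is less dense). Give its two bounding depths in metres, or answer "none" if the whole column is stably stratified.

Evaluate Δρ/ρ₀ = −αΔT + βΔS across each adjacent pair:
  73–83 m: −αΔT+βΔS = −(2.2 × 10⁻⁴)(-0.3)+(7.6 × 10⁻⁴)(+0.30) = 2.9 × 10⁻⁴ → stable
  83–160 m: −αΔT+βΔS = −(2.2 × 10⁻⁴)(-2.8)+(7.6 × 10⁻⁴)(+0.35) = 8.8 × 10⁻⁴ → stable
  160–247 m: −αΔT+βΔS = −(2.2 × 10⁻⁴)(-0.8)+(7.6 × 10⁻⁴)(+0.14) = 2.8 × 10⁻⁴ → stable
Every interval has Δρ > 0: the column is stably stratified throughout.

none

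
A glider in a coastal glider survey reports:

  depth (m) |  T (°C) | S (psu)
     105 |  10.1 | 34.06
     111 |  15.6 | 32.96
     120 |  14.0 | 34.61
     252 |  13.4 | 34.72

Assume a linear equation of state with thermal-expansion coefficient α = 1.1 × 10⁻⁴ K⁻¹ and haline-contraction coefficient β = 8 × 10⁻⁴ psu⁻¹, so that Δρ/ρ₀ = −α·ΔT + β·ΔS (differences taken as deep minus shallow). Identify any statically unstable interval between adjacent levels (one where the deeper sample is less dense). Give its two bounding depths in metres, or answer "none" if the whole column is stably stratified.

105–111 m

Evaluate Δρ/ρ₀ = −αΔT + βΔS across each adjacent pair:
  105–111 m: −αΔT+βΔS = −(1.1 × 10⁻⁴)(+5.5)+(8 × 10⁻⁴)(-1.10) = -1.5 × 10⁻³ → UNSTABLE
  111–120 m: −αΔT+βΔS = −(1.1 × 10⁻⁴)(-1.6)+(8 × 10⁻⁴)(+1.65) = 1.5 × 10⁻³ → stable
  120–252 m: −αΔT+βΔS = −(1.1 × 10⁻⁴)(-0.6)+(8 × 10⁻⁴)(+0.11) = 1.5 × 10⁻⁴ → stable
The 105–111 m interval has Δρ < 0: lighter water underlies denser water.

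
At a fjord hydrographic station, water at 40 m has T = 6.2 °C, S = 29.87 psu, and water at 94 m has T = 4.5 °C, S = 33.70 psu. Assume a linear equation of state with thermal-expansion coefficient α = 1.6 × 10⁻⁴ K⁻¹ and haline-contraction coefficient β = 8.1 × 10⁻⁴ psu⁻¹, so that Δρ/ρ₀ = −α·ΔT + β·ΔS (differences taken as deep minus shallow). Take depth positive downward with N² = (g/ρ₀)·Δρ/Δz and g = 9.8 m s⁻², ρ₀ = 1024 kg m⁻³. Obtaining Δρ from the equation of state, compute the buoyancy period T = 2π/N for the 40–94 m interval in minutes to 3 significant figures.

4.23 min

ΔT = -1.7 K, ΔS = +3.83 psu (deep − shallow).
Δρ/ρ₀ = −αΔT + βΔS = 2.72 × 10⁻⁴ + 3.1023 × 10⁻³ = 3.3743 × 10⁻³, so Δρ ≈ 3.455 kg m⁻³.
N² = (g/ρ₀)·Δρ/Δz = g·(Δρ/ρ₀)/Δz = 9.8 × 3.3743 × 10⁻³ / 54 = 6.1237 × 10⁻⁴ s⁻².
N = √(6.1237 × 10⁻⁴) = 0.024746 rad s⁻¹ → T = 2π/N = 253.91 s = 4.2318 min ≈ 4.23 min.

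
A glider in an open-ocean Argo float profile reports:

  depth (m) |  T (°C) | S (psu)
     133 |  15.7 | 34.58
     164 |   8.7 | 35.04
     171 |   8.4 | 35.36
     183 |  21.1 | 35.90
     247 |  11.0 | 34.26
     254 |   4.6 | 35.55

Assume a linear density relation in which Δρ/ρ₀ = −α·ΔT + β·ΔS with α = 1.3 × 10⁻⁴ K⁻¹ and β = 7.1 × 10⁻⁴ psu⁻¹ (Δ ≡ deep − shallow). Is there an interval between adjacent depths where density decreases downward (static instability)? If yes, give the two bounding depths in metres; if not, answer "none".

Evaluate Δρ/ρ₀ = −αΔT + βΔS across each adjacent pair:
  133–164 m: −αΔT+βΔS = −(1.3 × 10⁻⁴)(-7.0)+(7.1 × 10⁻⁴)(+0.46) = 1.2 × 10⁻³ → stable
  164–171 m: −αΔT+βΔS = −(1.3 × 10⁻⁴)(-0.3)+(7.1 × 10⁻⁴)(+0.32) = 2.7 × 10⁻⁴ → stable
  171–183 m: −αΔT+βΔS = −(1.3 × 10⁻⁴)(+12.7)+(7.1 × 10⁻⁴)(+0.54) = -1.3 × 10⁻³ → UNSTABLE
  183–247 m: −αΔT+βΔS = −(1.3 × 10⁻⁴)(-10.1)+(7.1 × 10⁻⁴)(-1.64) = 1.5 × 10⁻⁴ → stable
  247–254 m: −αΔT+βΔS = −(1.3 × 10⁻⁴)(-6.4)+(7.1 × 10⁻⁴)(+1.29) = 1.7 × 10⁻³ → stable
The 171–183 m interval has Δρ < 0: lighter water underlies denser water.

171–183 m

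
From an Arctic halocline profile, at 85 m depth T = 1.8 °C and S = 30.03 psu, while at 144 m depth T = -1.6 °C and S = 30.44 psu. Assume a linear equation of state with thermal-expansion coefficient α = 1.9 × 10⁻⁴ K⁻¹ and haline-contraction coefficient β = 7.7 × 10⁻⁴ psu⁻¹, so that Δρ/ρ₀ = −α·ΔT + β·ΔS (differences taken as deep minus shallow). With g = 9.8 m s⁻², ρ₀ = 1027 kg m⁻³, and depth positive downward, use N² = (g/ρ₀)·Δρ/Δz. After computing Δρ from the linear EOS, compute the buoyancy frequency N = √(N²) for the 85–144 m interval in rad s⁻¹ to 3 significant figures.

0.0126 rad s⁻¹

ΔT = -3.4 K, ΔS = +0.41 psu (deep − shallow).
Δρ/ρ₀ = −αΔT + βΔS = 6.46 × 10⁻⁴ + 3.157 × 10⁻⁴ = 9.617 × 10⁻⁴, so Δρ ≈ 0.9877 kg m⁻³.
N² = (g/ρ₀)·Δρ/Δz = g·(Δρ/ρ₀)/Δz = 9.8 × 9.617 × 10⁻⁴ / 59 = 1.5974 × 10⁻⁴ s⁻².
N = √(1.5974 × 10⁻⁴) = 0.012639 rad s⁻¹ ≈ 0.0126 rad s⁻¹.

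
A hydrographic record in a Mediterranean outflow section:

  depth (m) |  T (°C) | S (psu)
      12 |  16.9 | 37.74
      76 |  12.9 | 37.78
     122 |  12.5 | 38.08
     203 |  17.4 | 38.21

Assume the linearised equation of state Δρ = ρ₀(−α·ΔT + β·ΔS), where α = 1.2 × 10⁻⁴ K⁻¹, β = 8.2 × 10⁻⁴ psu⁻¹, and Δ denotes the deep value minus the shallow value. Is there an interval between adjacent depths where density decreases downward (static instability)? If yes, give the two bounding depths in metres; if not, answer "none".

Evaluate Δρ/ρ₀ = −αΔT + βΔS across each adjacent pair:
  12–76 m: −αΔT+βΔS = −(1.2 × 10⁻⁴)(-4.0)+(8.2 × 10⁻⁴)(+0.04) = 5.1 × 10⁻⁴ → stable
  76–122 m: −αΔT+βΔS = −(1.2 × 10⁻⁴)(-0.4)+(8.2 × 10⁻⁴)(+0.30) = 2.9 × 10⁻⁴ → stable
  122–203 m: −αΔT+βΔS = −(1.2 × 10⁻⁴)(+4.9)+(8.2 × 10⁻⁴)(+0.13) = -4.8 × 10⁻⁴ → UNSTABLE
The 122–203 m interval has Δρ < 0: lighter water underlies denser water.

122–203 m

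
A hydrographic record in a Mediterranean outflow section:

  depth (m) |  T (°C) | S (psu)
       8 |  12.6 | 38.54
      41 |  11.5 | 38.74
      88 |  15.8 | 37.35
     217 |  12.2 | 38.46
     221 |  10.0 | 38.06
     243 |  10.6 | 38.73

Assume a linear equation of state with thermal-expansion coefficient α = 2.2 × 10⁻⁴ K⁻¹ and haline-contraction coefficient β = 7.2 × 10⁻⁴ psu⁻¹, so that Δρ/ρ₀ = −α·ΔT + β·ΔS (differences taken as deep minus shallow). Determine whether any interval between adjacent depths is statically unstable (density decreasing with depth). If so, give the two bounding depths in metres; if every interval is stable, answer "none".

Evaluate Δρ/ρ₀ = −αΔT + βΔS across each adjacent pair:
  8–41 m: −αΔT+βΔS = −(2.2 × 10⁻⁴)(-1.1)+(7.2 × 10⁻⁴)(+0.20) = 3.9 × 10⁻⁴ → stable
  41–88 m: −αΔT+βΔS = −(2.2 × 10⁻⁴)(+4.3)+(7.2 × 10⁻⁴)(-1.39) = -1.9 × 10⁻³ → UNSTABLE
  88–217 m: −αΔT+βΔS = −(2.2 × 10⁻⁴)(-3.6)+(7.2 × 10⁻⁴)(+1.11) = 1.6 × 10⁻³ → stable
  217–221 m: −αΔT+βΔS = −(2.2 × 10⁻⁴)(-2.2)+(7.2 × 10⁻⁴)(-0.40) = 2.0 × 10⁻⁴ → stable
  221–243 m: −αΔT+βΔS = −(2.2 × 10⁻⁴)(+0.6)+(7.2 × 10⁻⁴)(+0.67) = 3.5 × 10⁻⁴ → stable
The 41–88 m interval has Δρ < 0: lighter water underlies denser water.

41–88 m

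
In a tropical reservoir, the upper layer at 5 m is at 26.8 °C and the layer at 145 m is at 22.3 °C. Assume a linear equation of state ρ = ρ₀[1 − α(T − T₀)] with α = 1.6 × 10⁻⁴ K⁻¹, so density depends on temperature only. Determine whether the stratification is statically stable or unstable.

ΔT = 22.3 − 26.8 = -4.5 K, so Δρ/ρ₀ = −αΔT = 7.20 × 10⁻⁴.
Δρ/ρ₀ > 0, so Δρ > 0: deeper water is denser → statically stable.

stable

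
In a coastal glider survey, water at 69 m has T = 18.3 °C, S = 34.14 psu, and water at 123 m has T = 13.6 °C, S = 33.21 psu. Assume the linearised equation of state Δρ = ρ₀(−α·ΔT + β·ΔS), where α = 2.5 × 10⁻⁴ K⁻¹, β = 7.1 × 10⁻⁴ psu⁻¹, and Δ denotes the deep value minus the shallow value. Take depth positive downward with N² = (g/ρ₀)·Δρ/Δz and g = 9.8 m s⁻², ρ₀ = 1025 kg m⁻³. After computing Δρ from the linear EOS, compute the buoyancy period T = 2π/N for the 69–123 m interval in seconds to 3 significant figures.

650 s

ΔT = -4.7 K, ΔS = -0.93 psu (deep − shallow).
Δρ/ρ₀ = −αΔT + βΔS = 1.175 × 10⁻³ − 6.603 × 10⁻⁴ = 5.147 × 10⁻⁴, so Δρ ≈ 0.5276 kg m⁻³.
N² = (g/ρ₀)·Δρ/Δz = g·(Δρ/ρ₀)/Δz = 9.8 × 5.147 × 10⁻⁴ / 54 = 9.3409 × 10⁻⁵ s⁻².
N = √(9.3409 × 10⁻⁵) = 9.6648 × 10⁻³ rad s⁻¹ → T = 2π/N = 650.11 s ≈ 650 s.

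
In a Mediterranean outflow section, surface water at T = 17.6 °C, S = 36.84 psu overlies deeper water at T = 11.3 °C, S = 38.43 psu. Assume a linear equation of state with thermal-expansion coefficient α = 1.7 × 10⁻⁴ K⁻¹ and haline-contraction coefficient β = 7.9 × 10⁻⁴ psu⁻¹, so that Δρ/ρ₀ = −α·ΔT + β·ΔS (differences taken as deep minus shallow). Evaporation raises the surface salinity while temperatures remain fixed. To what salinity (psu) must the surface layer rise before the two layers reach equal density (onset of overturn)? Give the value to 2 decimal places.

Neutral buoyancy requires −α(T_deep − T_surf) + β(S_deep − S_surf′) = 0.
S_surf′ = S_deep − (α/β)·ΔT = 38.43 − (1.7 × 10⁻⁴/7.9 × 10⁻⁴)·(-6.3) = 39.7857 psu.
Increase required: 39.7857 − 36.84 = 2.9457 psu.

39.79 psu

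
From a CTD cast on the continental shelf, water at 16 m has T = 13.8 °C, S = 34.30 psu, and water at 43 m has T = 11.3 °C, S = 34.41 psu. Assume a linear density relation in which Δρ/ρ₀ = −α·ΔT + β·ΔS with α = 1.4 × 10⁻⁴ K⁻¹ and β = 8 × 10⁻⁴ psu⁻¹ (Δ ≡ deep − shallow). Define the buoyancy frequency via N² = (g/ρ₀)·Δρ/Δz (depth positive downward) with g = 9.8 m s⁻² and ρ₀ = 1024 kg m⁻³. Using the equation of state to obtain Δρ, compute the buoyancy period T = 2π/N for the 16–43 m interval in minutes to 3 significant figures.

ΔT = -2.5 K, ΔS = +0.11 psu (deep − shallow).
Δρ/ρ₀ = −αΔT + βΔS = 3.50 × 10⁻⁴ + 8.80 × 10⁻⁵ = 4.38 × 10⁻⁴, so Δρ ≈ 0.4485 kg m⁻³.
N² = (g/ρ₀)·Δρ/Δz = g·(Δρ/ρ₀)/Δz = 9.8 × 4.38 × 10⁻⁴ / 27 = 1.5898 × 10⁻⁴ s⁻².
N = √(1.5898 × 10⁻⁴) = 0.012609 rad s⁻¹ → T = 2π/N = 498.31 s = 8.3052 min ≈ 8.31 min.

8.31 min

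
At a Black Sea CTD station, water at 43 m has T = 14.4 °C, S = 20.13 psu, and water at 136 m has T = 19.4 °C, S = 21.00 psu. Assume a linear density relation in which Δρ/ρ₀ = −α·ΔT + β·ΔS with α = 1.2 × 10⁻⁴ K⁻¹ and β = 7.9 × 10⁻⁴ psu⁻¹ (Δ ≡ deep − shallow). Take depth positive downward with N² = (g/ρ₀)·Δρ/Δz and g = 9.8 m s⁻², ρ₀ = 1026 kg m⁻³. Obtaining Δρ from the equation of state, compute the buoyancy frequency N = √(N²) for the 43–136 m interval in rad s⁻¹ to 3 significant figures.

3.03 × 10⁻³ rad s⁻¹

ΔT = +5.0 K, ΔS = +0.87 psu (deep − shallow).
Δρ/ρ₀ = −αΔT + βΔS = -6.00 × 10⁻⁴ + 6.873 × 10⁻⁴ = 8.73 × 10⁻⁵, so Δρ ≈ 0.08957 kg m⁻³.
N² = (g/ρ₀)·Δρ/Δz = g·(Δρ/ρ₀)/Δz = 9.8 × 8.73 × 10⁻⁵ / 93 = 9.1994 × 10⁻⁶ s⁻².
N = √(9.1994 × 10⁻⁶) = 3.0331 × 10⁻³ rad s⁻¹ ≈ 3.03 × 10⁻³ rad s⁻¹.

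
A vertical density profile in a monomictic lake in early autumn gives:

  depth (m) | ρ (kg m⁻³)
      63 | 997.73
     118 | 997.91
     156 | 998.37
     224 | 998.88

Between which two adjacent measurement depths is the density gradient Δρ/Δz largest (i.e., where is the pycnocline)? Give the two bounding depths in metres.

118–156 m

Compute the density gradient over each adjacent pair:
  63–118 m: Δρ/Δz = 0.18/55 = 3.3 × 10⁻³ kg m⁻⁴
  118–156 m: Δρ/Δz = 0.46/38 = 0.012 kg m⁻⁴
  156–224 m: Δρ/Δz = 0.51/68 = 7.5 × 10⁻³ kg m⁻⁴
The largest gradient is in the 118–156 m interval — the pycnocline.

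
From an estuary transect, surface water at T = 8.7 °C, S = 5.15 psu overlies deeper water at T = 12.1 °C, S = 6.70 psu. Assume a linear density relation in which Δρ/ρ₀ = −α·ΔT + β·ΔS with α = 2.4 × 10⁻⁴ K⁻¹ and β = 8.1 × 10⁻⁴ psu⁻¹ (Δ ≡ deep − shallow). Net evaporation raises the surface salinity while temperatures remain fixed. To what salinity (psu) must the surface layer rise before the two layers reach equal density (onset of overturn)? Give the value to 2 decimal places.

Neutral buoyancy requires −α(T_deep − T_surf) + β(S_deep − S_surf′) = 0.
S_surf′ = S_deep − (α/β)·ΔT = 6.70 − (2.4 × 10⁻⁴/8.1 × 10⁻⁴)·(+3.4) = 5.6926 psu.
Increase required: 5.6926 − 5.15 = 0.5426 psu.

5.69 psu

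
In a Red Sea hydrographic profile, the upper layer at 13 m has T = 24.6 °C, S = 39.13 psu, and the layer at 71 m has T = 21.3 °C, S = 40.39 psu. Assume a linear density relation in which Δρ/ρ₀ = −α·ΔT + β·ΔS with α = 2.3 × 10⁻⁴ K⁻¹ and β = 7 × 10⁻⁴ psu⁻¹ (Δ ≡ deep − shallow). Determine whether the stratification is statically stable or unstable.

ΔT = 21.3 − 24.6 = -3.3 K and ΔS = 40.39 − 39.13 = +1.26 psu (deep − shallow).
−αΔT = 7.59 × 10⁻⁴; βΔS = 8.82 × 10⁻⁴; sum Δρ/ρ₀ = 1.641 × 10⁻³.
Δρ/ρ₀ > 0, so Δρ > 0: deeper water is denser → statically stable.

stable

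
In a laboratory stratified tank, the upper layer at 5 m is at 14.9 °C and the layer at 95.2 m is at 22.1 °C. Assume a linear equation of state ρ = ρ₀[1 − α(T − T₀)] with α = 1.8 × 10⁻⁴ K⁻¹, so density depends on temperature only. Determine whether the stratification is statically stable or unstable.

ΔT = 22.1 − 14.9 = +7.2 K, so Δρ/ρ₀ = −αΔT = -1.296 × 10⁻³.
Δρ/ρ₀ < 0, so Δρ < 0: deeper water is lighter → statically unstable; the column would overturn.

unstable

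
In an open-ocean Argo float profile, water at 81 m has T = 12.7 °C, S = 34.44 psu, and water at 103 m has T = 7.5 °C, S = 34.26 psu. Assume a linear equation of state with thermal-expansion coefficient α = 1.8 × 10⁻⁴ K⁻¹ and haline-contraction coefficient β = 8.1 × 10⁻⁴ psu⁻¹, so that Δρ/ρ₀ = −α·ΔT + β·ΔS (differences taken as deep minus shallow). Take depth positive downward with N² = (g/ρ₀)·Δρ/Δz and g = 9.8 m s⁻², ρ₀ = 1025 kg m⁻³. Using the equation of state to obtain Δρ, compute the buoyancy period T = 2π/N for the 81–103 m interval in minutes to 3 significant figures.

5.58 min

ΔT = -5.2 K, ΔS = -0.18 psu (deep − shallow).
Δρ/ρ₀ = −αΔT + βΔS = 9.36 × 10⁻⁴ − 1.458 × 10⁻⁴ = 7.902 × 10⁻⁴, so Δρ ≈ 0.8100 kg m⁻³.
N² = (g/ρ₀)·Δρ/Δz = g·(Δρ/ρ₀)/Δz = 9.8 × 7.902 × 10⁻⁴ / 22 = 3.5200 × 10⁻⁴ s⁻².
N = √(3.5200 × 10⁻⁴) = 0.018762 rad s⁻¹ → T = 2π/N = 334.89 s = 5.5815 min ≈ 5.58 min.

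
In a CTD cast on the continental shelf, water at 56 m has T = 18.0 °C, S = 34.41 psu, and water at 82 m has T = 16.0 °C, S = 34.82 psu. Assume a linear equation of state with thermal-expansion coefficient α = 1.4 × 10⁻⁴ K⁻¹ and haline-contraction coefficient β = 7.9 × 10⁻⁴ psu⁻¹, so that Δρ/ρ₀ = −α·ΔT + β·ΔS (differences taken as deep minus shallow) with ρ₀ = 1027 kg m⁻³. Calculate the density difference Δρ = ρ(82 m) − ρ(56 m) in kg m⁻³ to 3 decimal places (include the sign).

ΔT = -2.0 K, ΔS = +0.41 psu (deep − shallow).
Δρ/ρ₀ = −(1.4 × 10⁻⁴)(-2.0) + (7.9 × 10⁻⁴)(+0.41) = 6.039 × 10⁻⁴.
Δρ = 1027 × (6.039 × 10⁻⁴) = +0.620 kg m⁻³.
Positive Δρ: denser below, stable.

+0.620 kg m⁻³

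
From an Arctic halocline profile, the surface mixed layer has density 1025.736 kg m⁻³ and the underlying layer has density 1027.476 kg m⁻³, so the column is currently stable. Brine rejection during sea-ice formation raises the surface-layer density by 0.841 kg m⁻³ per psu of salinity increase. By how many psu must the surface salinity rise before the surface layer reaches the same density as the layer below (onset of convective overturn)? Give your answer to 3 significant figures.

Density deficit of the surface layer: 1027.476 − 1025.736 = 1.74 kg m⁻³.
Required change = 1.74 / 0.841 = 2.07 psu.

2.07 psu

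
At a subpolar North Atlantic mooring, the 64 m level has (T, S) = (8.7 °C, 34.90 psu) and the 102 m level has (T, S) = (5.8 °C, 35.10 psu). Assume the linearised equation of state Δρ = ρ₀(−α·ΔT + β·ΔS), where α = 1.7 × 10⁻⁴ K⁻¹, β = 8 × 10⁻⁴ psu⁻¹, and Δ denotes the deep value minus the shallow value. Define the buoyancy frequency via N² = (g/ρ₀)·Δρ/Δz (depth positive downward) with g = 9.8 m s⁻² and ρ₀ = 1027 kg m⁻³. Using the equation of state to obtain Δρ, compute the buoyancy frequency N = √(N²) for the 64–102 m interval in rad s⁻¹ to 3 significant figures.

0.0130 rad s⁻¹

ΔT = -2.9 K, ΔS = +0.20 psu (deep − shallow).
Δρ/ρ₀ = −αΔT + βΔS = 4.93 × 10⁻⁴ + 1.60 × 10⁻⁴ = 6.53 × 10⁻⁴, so Δρ ≈ 0.6706 kg m⁻³.
N² = (g/ρ₀)·Δρ/Δz = g·(Δρ/ρ₀)/Δz = 9.8 × 6.53 × 10⁻⁴ / 38 = 1.6841 × 10⁻⁴ s⁻².
N = √(1.6841 × 10⁻⁴) = 0.012977 rad s⁻¹ ≈ 0.0130 rad s⁻¹.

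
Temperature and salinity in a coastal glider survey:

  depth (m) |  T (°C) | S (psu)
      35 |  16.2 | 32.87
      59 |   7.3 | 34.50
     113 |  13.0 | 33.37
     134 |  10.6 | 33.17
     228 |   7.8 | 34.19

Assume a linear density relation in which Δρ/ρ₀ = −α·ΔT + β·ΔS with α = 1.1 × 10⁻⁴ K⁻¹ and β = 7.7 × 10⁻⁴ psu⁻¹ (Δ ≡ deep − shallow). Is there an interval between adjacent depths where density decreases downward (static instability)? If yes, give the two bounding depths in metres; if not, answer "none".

59–113 m

Evaluate Δρ/ρ₀ = −αΔT + βΔS across each adjacent pair:
  35–59 m: −αΔT+βΔS = −(1.1 × 10⁻⁴)(-8.9)+(7.7 × 10⁻⁴)(+1.63) = 2.2 × 10⁻³ → stable
  59–113 m: −αΔT+βΔS = −(1.1 × 10⁻⁴)(+5.7)+(7.7 × 10⁻⁴)(-1.13) = -1.5 × 10⁻³ → UNSTABLE
  113–134 m: −αΔT+βΔS = −(1.1 × 10⁻⁴)(-2.4)+(7.7 × 10⁻⁴)(-0.20) = 1.1 × 10⁻⁴ → stable
  134–228 m: −αΔT+βΔS = −(1.1 × 10⁻⁴)(-2.8)+(7.7 × 10⁻⁴)(+1.02) = 1.1 × 10⁻³ → stable
The 59–113 m interval has Δρ < 0: lighter water underlies denser water.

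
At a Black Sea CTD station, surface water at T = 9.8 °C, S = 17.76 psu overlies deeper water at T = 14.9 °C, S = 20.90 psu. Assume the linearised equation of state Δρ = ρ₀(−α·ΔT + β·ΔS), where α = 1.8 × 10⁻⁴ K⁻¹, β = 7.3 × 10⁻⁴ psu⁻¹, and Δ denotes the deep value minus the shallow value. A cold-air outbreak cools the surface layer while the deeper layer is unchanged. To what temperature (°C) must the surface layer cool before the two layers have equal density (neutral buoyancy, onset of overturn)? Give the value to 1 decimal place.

Neutral buoyancy requires Δρ = 0, i.e. −α(T_deep − T_surf′) + β(S_deep − S_surf) = 0.
T_surf′ = T_deep − (β/α)·ΔS = 14.9 − (7.3 × 10⁻⁴/1.8 × 10⁻⁴)·(+3.14) = 2.166 °C.
Cooling required: 9.8 − (2.166) = 7.634 °C.

2.2 °C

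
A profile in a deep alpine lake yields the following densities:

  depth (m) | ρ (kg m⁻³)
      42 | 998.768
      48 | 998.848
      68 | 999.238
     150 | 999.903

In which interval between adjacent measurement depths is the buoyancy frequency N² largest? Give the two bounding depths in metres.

Compute the density gradient over each adjacent pair:
  42–48 m: Δρ/Δz = 0.080/6 = 0.013 kg m⁻⁴
  48–68 m: Δρ/Δz = 0.390/20 = 0.019 kg m⁻⁴
  68–150 m: Δρ/Δz = 0.665/82 = 8.1 × 10⁻³ kg m⁻⁴
The largest gradient is in the 48–68 m interval — the pycnocline.

48–68 m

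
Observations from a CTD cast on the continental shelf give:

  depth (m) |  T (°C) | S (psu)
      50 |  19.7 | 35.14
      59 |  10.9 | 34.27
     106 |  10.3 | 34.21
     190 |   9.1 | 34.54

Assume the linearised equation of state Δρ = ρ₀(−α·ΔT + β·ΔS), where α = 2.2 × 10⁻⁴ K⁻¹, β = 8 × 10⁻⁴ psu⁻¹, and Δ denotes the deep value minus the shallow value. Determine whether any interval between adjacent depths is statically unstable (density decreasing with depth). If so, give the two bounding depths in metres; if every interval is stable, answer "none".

none

Evaluate Δρ/ρ₀ = −αΔT + βΔS across each adjacent pair:
  50–59 m: −αΔT+βΔS = −(2.2 × 10⁻⁴)(-8.8)+(8 × 10⁻⁴)(-0.87) = 1.2 × 10⁻³ → stable
  59–106 m: −αΔT+βΔS = −(2.2 × 10⁻⁴)(-0.6)+(8 × 10⁻⁴)(-0.06) = 8.4 × 10⁻⁵ → stable
  106–190 m: −αΔT+βΔS = −(2.2 × 10⁻⁴)(-1.2)+(8 × 10⁻⁴)(+0.33) = 5.3 × 10⁻⁴ → stable
Every interval has Δρ > 0: the column is stably stratified throughout.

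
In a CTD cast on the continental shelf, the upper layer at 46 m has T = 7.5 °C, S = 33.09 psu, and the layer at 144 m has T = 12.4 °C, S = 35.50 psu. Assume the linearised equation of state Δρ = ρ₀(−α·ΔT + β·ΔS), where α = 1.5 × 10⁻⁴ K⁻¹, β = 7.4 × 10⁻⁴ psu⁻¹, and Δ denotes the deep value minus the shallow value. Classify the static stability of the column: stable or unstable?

ΔT = 12.4 − 7.5 = +4.9 K and ΔS = 35.50 − 33.09 = +2.41 psu (deep − shallow).
−αΔT = -7.35 × 10⁻⁴; βΔS = 1.7834 × 10⁻³; sum Δρ/ρ₀ = 1.0484 × 10⁻³.
Δρ/ρ₀ > 0, so Δρ > 0: deeper water is denser → statically stable.

stable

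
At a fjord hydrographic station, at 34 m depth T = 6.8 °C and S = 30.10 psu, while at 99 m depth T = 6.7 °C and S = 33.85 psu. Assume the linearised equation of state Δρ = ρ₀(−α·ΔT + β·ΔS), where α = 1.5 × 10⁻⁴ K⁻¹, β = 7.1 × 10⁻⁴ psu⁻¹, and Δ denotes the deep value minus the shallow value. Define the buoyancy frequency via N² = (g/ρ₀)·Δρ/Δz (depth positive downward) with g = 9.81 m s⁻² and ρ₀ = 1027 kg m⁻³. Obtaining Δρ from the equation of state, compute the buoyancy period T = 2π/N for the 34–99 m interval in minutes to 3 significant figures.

ΔT = -0.1 K, ΔS = +3.75 psu (deep − shallow).
Δρ/ρ₀ = −αΔT + βΔS = 1.50 × 10⁻⁵ + 2.6625 × 10⁻³ = 2.6775 × 10⁻³, so Δρ ≈ 2.750 kg m⁻³.
N² = (g/ρ₀)·Δρ/Δz = g·(Δρ/ρ₀)/Δz = 9.81 × 2.6775 × 10⁻³ / 65 = 4.0410 × 10⁻⁴ s⁻².
N = √(4.0410 × 10⁻⁴) = 0.020102 rad s⁻¹ → T = 2π/N = 312.57 s = 5.2095 min ≈ 5.21 min.

5.21 min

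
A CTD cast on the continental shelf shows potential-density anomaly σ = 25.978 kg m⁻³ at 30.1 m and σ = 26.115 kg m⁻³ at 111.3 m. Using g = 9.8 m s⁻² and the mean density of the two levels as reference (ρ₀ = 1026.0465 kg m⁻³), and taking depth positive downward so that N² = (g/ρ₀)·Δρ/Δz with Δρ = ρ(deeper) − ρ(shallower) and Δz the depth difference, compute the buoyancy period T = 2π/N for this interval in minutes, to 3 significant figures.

26.1 min

Δρ = 1026.115 − 1025.978 = 0.137 kg m⁻³ over Δz = 111.3 − 30.1 = 81.2 m.
N² = (9.8/1026.0465) × (0.137/81.2) = 1.6115 × 10⁻⁵ s⁻².
N = √(1.6115 × 10⁻⁵) = 4.0143 × 10⁻³ rad s⁻¹, so T = 2π/N = 1.5652 × 10³ s = 26.087 min ≈ 26.1 min.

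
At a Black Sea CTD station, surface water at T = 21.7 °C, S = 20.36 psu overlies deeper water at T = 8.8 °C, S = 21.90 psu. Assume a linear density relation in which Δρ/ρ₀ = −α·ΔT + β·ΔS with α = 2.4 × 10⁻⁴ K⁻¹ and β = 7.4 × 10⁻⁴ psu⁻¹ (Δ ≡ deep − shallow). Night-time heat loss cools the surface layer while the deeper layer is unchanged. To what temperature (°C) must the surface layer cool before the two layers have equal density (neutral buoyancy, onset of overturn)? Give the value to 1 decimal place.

Neutral buoyancy requires Δρ = 0, i.e. −α(T_deep − T_surf′) + β(S_deep − S_surf) = 0.
T_surf′ = T_deep − (β/α)·ΔS = 8.8 − (7.4 × 10⁻⁴/2.4 × 10⁻⁴)·(+1.54) = 4.052 °C.
Cooling required: 21.7 − (4.052) = 17.648 °C.

4.1 °C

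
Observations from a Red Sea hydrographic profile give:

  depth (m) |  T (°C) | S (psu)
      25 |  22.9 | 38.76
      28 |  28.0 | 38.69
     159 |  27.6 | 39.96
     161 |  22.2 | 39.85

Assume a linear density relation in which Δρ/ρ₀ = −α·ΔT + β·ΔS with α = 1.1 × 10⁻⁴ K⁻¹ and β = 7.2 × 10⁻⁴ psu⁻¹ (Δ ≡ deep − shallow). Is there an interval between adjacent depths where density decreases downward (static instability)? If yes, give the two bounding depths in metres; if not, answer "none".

25–28 m

Evaluate Δρ/ρ₀ = −αΔT + βΔS across each adjacent pair:
  25–28 m: −αΔT+βΔS = −(1.1 × 10⁻⁴)(+5.1)+(7.2 × 10⁻⁴)(-0.07) = -6.1 × 10⁻⁴ → UNSTABLE
  28–159 m: −αΔT+βΔS = −(1.1 × 10⁻⁴)(-0.4)+(7.2 × 10⁻⁴)(+1.27) = 9.6 × 10⁻⁴ → stable
  159–161 m: −αΔT+βΔS = −(1.1 × 10⁻⁴)(-5.4)+(7.2 × 10⁻⁴)(-0.11) = 5.1 × 10⁻⁴ → stable
The 25–28 m interval has Δρ < 0: lighter water underlies denser water.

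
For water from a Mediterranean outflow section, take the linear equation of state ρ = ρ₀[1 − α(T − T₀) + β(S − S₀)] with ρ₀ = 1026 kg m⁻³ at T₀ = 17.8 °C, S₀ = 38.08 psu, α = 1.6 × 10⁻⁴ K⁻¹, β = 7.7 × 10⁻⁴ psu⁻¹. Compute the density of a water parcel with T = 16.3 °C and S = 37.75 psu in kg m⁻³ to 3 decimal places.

1025.986 kg m⁻³

T − T₀ = -1.5 K, S − S₀ = -0.33 psu.
Bracket = 1 − α·(-1.5) + β·(-0.33) = 1 + (-1.41 × 10⁻⁵) = 0.9999859.
ρ = 1026 × 0.9999859 = 1025.986 kg m⁻³.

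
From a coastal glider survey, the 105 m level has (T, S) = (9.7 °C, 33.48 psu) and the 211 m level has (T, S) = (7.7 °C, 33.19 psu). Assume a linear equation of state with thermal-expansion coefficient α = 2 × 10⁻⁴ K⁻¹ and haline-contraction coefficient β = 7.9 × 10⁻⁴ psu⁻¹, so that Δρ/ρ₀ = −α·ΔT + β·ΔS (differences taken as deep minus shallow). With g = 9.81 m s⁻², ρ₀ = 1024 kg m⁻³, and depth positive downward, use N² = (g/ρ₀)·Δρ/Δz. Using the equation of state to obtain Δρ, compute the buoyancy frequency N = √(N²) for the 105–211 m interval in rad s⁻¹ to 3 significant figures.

3.98 × 10⁻³ rad s⁻¹

ΔT = -2.0 K, ΔS = -0.29 psu (deep − shallow).
Δρ/ρ₀ = −αΔT + βΔS = 4.00 × 10⁻⁴ − 2.291 × 10⁻⁴ = 1.709 × 10⁻⁴, so Δρ ≈ 0.1750 kg m⁻³.
N² = (g/ρ₀)·Δρ/Δz = g·(Δρ/ρ₀)/Δz = 9.81 × 1.709 × 10⁻⁴ / 106 = 1.5816 × 10⁻⁵ s⁻².
N = √(1.5816 × 10⁻⁵) = 3.9769 × 10⁻³ rad s⁻¹ ≈ 3.98 × 10⁻³ rad s⁻¹.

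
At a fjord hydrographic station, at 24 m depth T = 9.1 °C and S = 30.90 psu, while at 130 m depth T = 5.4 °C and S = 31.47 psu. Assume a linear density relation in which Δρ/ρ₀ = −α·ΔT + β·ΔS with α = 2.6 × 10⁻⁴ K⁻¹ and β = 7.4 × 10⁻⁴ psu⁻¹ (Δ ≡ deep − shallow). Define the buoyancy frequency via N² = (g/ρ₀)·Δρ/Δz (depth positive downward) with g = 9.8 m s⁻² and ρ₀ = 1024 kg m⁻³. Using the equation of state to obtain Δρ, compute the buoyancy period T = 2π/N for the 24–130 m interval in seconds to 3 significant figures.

ΔT = -3.7 K, ΔS = +0.57 psu (deep − shallow).
Δρ/ρ₀ = −αΔT + βΔS = 9.62 × 10⁻⁴ + 4.218 × 10⁻⁴ = 1.3838 × 10⁻³, so Δρ ≈ 1.417 kg m⁻³.
N² = (g/ρ₀)·Δρ/Δz = g·(Δρ/ρ₀)/Δz = 9.8 × 1.3838 × 10⁻³ / 106 = 1.2794 × 10⁻⁴ s⁻².
N = √(1.2794 × 10⁻⁴) = 0.011311 rad s⁻¹ → T = 2π/N = 555.49 s ≈ 555 s.

555 s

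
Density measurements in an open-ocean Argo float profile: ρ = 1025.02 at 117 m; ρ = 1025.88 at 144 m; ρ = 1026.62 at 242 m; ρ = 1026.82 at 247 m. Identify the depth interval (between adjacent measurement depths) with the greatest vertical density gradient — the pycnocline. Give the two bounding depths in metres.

Compute the density gradient over each adjacent pair:
  117–144 m: Δρ/Δz = 0.86/27 = 0.032 kg m⁻⁴
  144–242 m: Δρ/Δz = 0.74/98 = 7.6 × 10⁻³ kg m⁻⁴
  242–247 m: Δρ/Δz = 0.20/5 = 0.040 kg m⁻⁴
The largest gradient is in the 242–247 m interval — the pycnocline.

242–247 m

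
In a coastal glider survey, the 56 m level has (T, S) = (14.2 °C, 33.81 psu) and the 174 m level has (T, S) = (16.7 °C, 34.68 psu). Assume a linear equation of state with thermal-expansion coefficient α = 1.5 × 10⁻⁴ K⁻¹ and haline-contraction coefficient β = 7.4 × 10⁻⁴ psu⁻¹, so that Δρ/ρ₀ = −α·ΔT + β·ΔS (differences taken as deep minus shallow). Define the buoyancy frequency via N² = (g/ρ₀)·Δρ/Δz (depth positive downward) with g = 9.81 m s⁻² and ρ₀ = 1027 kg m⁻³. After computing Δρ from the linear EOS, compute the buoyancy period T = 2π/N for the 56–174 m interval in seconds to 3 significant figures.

1.33 × 10³ s

ΔT = +2.5 K, ΔS = +0.87 psu (deep − shallow).
Δρ/ρ₀ = −αΔT + βΔS = -3.75 × 10⁻⁴ + 6.438 × 10⁻⁴ = 2.688 × 10⁻⁴, so Δρ ≈ 0.2761 kg m⁻³.
N² = (g/ρ₀)·Δρ/Δz = g·(Δρ/ρ₀)/Δz = 9.81 × 2.688 × 10⁻⁴ / 118 = 2.2347 × 10⁻⁵ s⁻².
N = √(2.2347 × 10⁻⁵) = 4.7273 × 10⁻³ rad s⁻¹ → T = 2π/N = 1.3291 × 10³ s ≈ 1.33 × 10³ s.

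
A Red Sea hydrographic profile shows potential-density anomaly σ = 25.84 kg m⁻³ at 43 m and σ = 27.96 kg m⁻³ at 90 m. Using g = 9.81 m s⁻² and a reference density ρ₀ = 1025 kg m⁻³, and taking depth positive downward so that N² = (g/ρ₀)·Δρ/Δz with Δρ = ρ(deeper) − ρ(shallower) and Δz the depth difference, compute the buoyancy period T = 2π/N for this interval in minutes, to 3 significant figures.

5.04 min

Δρ = 1027.96 − 1025.84 = 2.12 kg m⁻³ over Δz = 90 − 43 = 47 m.
N² = (9.81/1025) × (2.12/47) = 4.3170 × 10⁻⁴ s⁻².
N = √(4.3170 × 10⁻⁴) = 0.020777 rad s⁻¹, so T = 2π/N = 302.41 s = 5.0402 min ≈ 5.04 min.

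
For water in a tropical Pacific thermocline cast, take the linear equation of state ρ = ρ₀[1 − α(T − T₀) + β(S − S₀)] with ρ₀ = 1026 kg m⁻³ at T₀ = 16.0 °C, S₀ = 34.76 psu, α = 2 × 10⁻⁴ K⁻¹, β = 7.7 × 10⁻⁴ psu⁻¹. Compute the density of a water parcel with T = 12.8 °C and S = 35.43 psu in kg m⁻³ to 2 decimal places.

1027.19 kg m⁻³

T − T₀ = -3.2 K, S − S₀ = +0.67 psu.
Bracket = 1 − α·(-3.2) + β·(+0.67) = 1 + (1.1559 × 10⁻³) = 1.0011559.
ρ = 1026 × 1.0011559 = 1027.19 kg m⁻³.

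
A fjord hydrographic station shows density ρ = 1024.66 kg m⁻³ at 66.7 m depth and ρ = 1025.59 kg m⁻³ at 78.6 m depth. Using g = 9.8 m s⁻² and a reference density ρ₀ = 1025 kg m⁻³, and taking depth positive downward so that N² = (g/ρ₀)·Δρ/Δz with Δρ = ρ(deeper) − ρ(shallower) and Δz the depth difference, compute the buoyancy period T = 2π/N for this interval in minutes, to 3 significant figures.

3.83 min

Δρ = 1025.59 − 1024.66 = 0.93 kg m⁻³ over Δz = 78.6 − 66.7 = 11.9 m.
N² = (9.8/1025) × (0.93/11.9) = 7.4720 × 10⁻⁴ s⁻².
N = √(7.4720 × 10⁻⁴) = 0.027335 rad s⁻¹, so T = 2π/N = 229.86 s = 3.8310 min ≈ 3.83 min.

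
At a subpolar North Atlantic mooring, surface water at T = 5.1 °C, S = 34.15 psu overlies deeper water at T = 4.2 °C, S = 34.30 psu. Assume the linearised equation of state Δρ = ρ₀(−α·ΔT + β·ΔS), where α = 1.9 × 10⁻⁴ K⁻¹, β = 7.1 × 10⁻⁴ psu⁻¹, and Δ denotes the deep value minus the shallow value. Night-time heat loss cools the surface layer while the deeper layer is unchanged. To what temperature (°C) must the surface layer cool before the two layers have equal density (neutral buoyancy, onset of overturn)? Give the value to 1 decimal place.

Neutral buoyancy requires Δρ = 0, i.e. −α(T_deep − T_surf′) + β(S_deep − S_surf) = 0.
T_surf′ = T_deep − (β/α)·ΔS = 4.2 − (7.1 × 10⁻⁴/1.9 × 10⁻⁴)·(+0.15) = 3.639 °C.
Cooling required: 5.1 − (3.639) = 1.461 °C.

3.6 °C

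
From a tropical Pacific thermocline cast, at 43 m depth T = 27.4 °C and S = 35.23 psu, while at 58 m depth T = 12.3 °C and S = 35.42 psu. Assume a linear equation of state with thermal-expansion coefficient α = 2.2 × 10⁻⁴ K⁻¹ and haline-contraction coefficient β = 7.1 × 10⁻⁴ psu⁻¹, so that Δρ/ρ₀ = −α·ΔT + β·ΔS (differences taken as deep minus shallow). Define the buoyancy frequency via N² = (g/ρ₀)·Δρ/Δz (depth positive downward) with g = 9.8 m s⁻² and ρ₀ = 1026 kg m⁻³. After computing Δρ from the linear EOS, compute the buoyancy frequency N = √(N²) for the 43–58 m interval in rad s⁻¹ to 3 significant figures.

ΔT = -15.1 K, ΔS = +0.19 psu (deep − shallow).
Δρ/ρ₀ = −αΔT + βΔS = 3.322 × 10⁻³ + 1.349 × 10⁻⁴ = 3.4569 × 10⁻³, so Δρ ≈ 3.547 kg m⁻³.
N² = (g/ρ₀)·Δρ/Δz = g·(Δρ/ρ₀)/Δz = 9.8 × 3.4569 × 10⁻³ / 15 = 2.2585 × 10⁻³ s⁻².
N = √(2.2585 × 10⁻³) = 0.047524 rad s⁻¹ ≈ 0.0475 rad s⁻¹.

0.0475 rad s⁻¹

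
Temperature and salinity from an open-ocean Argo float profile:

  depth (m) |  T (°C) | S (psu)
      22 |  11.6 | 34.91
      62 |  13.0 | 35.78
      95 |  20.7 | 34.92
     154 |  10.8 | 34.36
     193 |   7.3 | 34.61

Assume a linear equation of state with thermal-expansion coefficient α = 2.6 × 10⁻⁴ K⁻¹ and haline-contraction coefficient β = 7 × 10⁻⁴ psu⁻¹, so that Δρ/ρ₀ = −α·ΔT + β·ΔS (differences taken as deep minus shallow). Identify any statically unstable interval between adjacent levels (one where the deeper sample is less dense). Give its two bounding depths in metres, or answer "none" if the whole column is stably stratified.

Evaluate Δρ/ρ₀ = −αΔT + βΔS across each adjacent pair:
  22–62 m: −αΔT+βΔS = −(2.6 × 10⁻⁴)(+1.4)+(7 × 10⁻⁴)(+0.87) = 2.4 × 10⁻⁴ → stable
  62–95 m: −αΔT+βΔS = −(2.6 × 10⁻⁴)(+7.7)+(7 × 10⁻⁴)(-0.86) = -2.6 × 10⁻³ → UNSTABLE
  95–154 m: −αΔT+βΔS = −(2.6 × 10⁻⁴)(-9.9)+(7 × 10⁻⁴)(-0.56) = 2.2 × 10⁻³ → stable
  154–193 m: −αΔT+βΔS = −(2.6 × 10⁻⁴)(-3.5)+(7 × 10⁻⁴)(+0.25) = 1.1 × 10⁻³ → stable
The 62–95 m interval has Δρ < 0: lighter water underlies denser water.

62–95 m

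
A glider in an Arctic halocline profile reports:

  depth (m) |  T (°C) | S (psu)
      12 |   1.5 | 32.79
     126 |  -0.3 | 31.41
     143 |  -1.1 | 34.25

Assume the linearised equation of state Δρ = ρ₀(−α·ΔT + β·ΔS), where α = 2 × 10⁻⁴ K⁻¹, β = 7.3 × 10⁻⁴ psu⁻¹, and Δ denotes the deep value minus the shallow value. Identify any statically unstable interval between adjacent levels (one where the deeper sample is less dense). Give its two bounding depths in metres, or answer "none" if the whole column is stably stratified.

12–126 m

Evaluate Δρ/ρ₀ = −αΔT + βΔS across each adjacent pair:
  12–126 m: −αΔT+βΔS = −(2 × 10⁻⁴)(-1.8)+(7.3 × 10⁻⁴)(-1.38) = -6.5 × 10⁻⁴ → UNSTABLE
  126–143 m: −αΔT+βΔS = −(2 × 10⁻⁴)(-0.8)+(7.3 × 10⁻⁴)(+2.84) = 2.2 × 10⁻³ → stable
The 12–126 m interval has Δρ < 0: lighter water underlies denser water.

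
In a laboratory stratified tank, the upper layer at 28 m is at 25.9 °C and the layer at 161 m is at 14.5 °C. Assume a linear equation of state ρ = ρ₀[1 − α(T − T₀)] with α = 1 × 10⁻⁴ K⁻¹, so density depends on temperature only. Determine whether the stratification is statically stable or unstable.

ΔT = 14.5 − 25.9 = -11.4 K, so Δρ/ρ₀ = −αΔT = 1.14 × 10⁻³.
Δρ/ρ₀ > 0, so Δρ > 0: deeper water is denser → statically stable.

stable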